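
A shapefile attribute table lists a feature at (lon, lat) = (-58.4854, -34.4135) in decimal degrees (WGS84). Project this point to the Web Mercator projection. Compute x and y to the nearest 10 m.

Web Mercator is spherical with R = a = 6378137 m.
x = R·λ = 6378137 × -1.020762794 = -6510564.947 m.
y = R·ln tan(π/4 + φ/2) = 6378137 × -0.640384651 = -4084461.038 m.

x -6510560 m, y -4084460 m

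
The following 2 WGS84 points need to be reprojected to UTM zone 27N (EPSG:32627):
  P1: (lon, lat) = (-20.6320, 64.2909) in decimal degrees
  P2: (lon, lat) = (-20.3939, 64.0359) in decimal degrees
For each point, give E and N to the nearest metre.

UTM zone 27N: λ₀ = -21°, k₀ = 0.9996.
P1 (64.2909°, -20.6320°) → (517812.238, 7129482.143) m.
P2 (64.0359°, -20.3939°) → (529607.284, 7101155.404) m.

P1: E 517812 m, N 7129482 m; P2: E 529607 m, N 7101155 m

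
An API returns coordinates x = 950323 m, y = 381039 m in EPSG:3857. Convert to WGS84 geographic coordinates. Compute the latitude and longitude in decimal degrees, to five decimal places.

lat 3.42090°, lon 8.53690°

R = 6378137 m. λ = x/R = 8.53689676°.
φ = 2·arctan(exp(y/R)) − 90° = 2·arctan(1.06156) − 90° = 3.42089729°.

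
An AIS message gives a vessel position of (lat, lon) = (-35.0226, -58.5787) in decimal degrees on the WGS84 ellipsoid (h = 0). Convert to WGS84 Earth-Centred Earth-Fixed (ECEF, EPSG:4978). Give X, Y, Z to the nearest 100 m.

X 2726000 m, Y -4462200 m, Z -3639900 m

WGS84: a = 6378137 m, e² = 0.006694380; N(φ) = a/√(1−e²sin²φ) = 6385180.115 m.
X = (N+h)·cosφ·cosλ = 2726012.316 m; Y = (N+h)·cosφ·sinλ = -4462194.056 m; Z = (N(1−e²)+h)·sinφ = -3639920.454 m.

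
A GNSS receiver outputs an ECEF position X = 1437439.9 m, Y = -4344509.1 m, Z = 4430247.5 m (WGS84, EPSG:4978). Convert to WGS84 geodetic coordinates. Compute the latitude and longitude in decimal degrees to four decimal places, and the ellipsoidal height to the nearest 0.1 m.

lat 44.2643°, lon -71.6925°, h 1544.0 m

λ = atan2(Y, X) = -71.69250041°; p = √(X²+Y²) = 4576133.0 m.
Bowring's method on WGS84 (a = 6378137 m, b = 6356752.314 m) gives φ = 44.26430003°, h = 1544.044 m.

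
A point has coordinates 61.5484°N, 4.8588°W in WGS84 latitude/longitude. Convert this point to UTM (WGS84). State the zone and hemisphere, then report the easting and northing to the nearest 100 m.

Longitude -4.8588° lies in the 6° band [-6°, 0°), giving zone 30; latitude is north of the equator, so 30N.
Zone 30 central meridian λ₀ = 6×30 − 183 = -3°; Δλ = -1.8588°.
Transverse Mercator on WGS84 with k₀ = 0.9996 gives E = 401212.563 m, N = 6825282.200 m.

Zone 30N: E 401200 m, N 6825300 m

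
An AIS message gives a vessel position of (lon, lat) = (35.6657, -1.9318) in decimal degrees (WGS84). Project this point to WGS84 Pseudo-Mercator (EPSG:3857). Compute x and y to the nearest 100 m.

x 3970300 m, y -215100 m

Web Mercator is spherical with R = a = 6378137 m.
x = R·λ = 6378137 × 0.622483895 = 3970287.563 m.
y = R·ln tan(π/4 + φ/2) = 6378137 × -0.033722660 = -215087.748 m.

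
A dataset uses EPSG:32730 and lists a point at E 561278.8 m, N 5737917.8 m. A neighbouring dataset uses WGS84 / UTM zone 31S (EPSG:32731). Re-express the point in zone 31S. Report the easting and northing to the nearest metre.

E 37978 m, N 5724834 m

UTM 30S → geographic: φ = -38.50499977°, λ = -2.29719975°.
UTM 31S (λ₀ = 3°) forward: E = 37978.458 m, N = 5724833.530 m.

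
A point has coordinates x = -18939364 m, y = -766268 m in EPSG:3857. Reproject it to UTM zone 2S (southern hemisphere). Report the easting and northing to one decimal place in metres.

E 595548.2 m, N 9240867.2 m

Web Mercator inverse (R = 6378137 m) → φ = -6.86700315°, λ = -170.13520153°.
UTM 2S forward: E = 595548.216 m, N = 9240867.213 m.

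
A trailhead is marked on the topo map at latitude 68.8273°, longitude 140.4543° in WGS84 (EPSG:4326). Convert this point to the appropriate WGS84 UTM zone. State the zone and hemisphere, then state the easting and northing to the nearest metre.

Longitude 140.4543° lies in the 6° band [138°, 144°), giving zone 54; latitude is north of the equator, so 54N.
Zone 54 central meridian λ₀ = 6×54 − 183 = 141°; Δλ = -0.5457°.
Transverse Mercator on WGS84 with k₀ = 0.9996 gives E = 478004.272 m, N = 7635203.186 m.

Zone 54N: E 478004 m, N 7635203 m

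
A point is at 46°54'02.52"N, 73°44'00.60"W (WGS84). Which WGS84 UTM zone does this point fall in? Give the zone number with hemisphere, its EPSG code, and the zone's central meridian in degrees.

UTM zone = ⌊(λ + 180)/6⌋ + 1; -73.7335° ∈ [-78°, -72°) → zone 18.
Hemisphere: N (φ ≥ 0).
Central meridian λ₀ = 6×18 − 183 = -75°.
EPSG code: 32618.

Zone 18N (EPSG:32618), central meridian -75°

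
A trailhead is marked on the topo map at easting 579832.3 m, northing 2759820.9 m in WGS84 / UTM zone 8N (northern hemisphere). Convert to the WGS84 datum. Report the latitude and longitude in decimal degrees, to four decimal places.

Zone 8N: λ₀ = -135°, k₀ = 0.9996, false easting 500000 m.
Meridian distance M = (N − FN)/k₀ = 2760925.3 m.
Inverse transverse Mercator on WGS84 gives φ = 24.95159981°, λ = -134.20919975°.

lat 24.9516°, lon -134.2092°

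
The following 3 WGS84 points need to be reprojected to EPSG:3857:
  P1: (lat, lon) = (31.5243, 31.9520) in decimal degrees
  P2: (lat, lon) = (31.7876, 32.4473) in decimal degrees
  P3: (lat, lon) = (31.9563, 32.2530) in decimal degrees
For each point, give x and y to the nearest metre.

Web Mercator: x = R·λ, y = R·ln tan(π/4+φ/2), R = 6378137 m.
P1 (31.5243°, 31.9520°) → (3556880.370, 3701028.316) m.
P2 (31.7876°, 32.4473°) → (3612016.914, 3735462.005) m.
P3 (31.9563°, 32.2530°) → (3590387.537, 3757575.689) m.

P1: x 3556880 m, y 3701028 m; P2: x 3612017 m, y 3735462 m; P3: x 3590388 m, y 3757576 m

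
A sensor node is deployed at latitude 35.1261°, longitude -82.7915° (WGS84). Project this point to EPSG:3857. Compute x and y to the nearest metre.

Web Mercator is spherical with R = a = 6378137 m.
x = R·λ = 6378137 × -1.444984268 = -9216307.622 m.
y = R·ln tan(π/4 + φ/2) = 6378137 × 0.655525408 = 4181030.862 m.

x -9216308 m, y 4181031 m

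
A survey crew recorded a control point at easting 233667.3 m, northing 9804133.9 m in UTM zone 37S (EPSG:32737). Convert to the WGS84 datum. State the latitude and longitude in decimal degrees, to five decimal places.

Zone 37S: λ₀ = 39°, k₀ = 0.9996, false easting 500000 m, false northing 10000000 m.
Meridian distance M = (N − FN)/k₀ = -195944.5 m.
Inverse transverse Mercator on WGS84 gives φ = -1.77050045°, λ = 36.60609989°.

lat -1.77050°, lon 36.60610°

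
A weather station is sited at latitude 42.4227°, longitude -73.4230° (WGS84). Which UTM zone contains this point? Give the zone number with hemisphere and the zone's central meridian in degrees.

UTM zone = ⌊(λ + 180)/6⌋ + 1; -73.4230° ∈ [-78°, -72°) → zone 18.
Hemisphere: N (φ ≥ 0).
Central meridian λ₀ = 6×18 − 183 = -75°.

Zone 18N, central meridian -75°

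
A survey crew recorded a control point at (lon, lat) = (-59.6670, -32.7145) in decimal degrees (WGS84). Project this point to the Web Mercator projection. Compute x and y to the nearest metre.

x -6642100 m, y -3857470 m

Web Mercator is spherical with R = a = 6378137 m.
x = R·λ = 6378137 × -1.041385605 = -6642100.057 m.
y = R·ln tan(π/4 + φ/2) = 6378137 × -0.604795670 = -3857469.639 m.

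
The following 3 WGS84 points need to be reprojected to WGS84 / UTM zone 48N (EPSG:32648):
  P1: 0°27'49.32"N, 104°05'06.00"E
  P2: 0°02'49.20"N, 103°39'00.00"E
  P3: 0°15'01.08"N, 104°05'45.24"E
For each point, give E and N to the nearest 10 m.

UTM zone 48N: λ₀ = 105°, k₀ = 0.9996.
P1 (0.4637°, 104.0850°) → (398182.364, 51259.374) m.
P2 (0.0470°, 103.6500°) → (349764.855, 5196.364) m.
P3 (0.2503°, 104.0959°) → (399393.056, 27669.140) m.

P1: E 398180 m, N 51260 m; P2: E 349760 m, N 5200 m; P3: E 399390 m, N 27670 m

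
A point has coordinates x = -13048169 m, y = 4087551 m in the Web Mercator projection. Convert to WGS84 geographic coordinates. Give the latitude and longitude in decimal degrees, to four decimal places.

lat 34.4364°, lon -117.2137°

R = 6378137 m. λ = x/R = -117.21369642°.
φ = 2·arctan(exp(y/R)) − 90° = 2·arctan(1.89813) − 90° = 34.43639634°.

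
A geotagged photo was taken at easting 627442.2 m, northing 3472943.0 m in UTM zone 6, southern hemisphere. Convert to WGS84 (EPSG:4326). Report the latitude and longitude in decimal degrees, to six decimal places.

lat -58.864400°, lon -144.790201°

Zone 6S: λ₀ = -147°, k₀ = 0.9996, false easting 500000 m, false northing 10000000 m.
Meridian distance M = (N − FN)/k₀ = -6529668.9 m.
Inverse transverse Mercator on WGS84 gives φ = -58.86439978°, λ = -144.79020051°.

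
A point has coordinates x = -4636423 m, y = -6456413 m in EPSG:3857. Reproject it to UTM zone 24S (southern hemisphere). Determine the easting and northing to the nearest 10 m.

E 310350 m, N 4451500 m

Web Mercator inverse (R = 6378137 m) → φ = -50.05849896°, λ = -41.64969645°.
UTM 24S forward: E = 310346.346 m, N = 4451501.732 m.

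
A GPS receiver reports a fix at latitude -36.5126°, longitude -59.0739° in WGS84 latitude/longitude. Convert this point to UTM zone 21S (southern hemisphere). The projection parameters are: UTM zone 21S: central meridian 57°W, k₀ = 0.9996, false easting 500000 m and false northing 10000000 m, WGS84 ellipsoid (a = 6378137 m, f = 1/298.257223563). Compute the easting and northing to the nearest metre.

Zone 21 central meridian λ₀ = 6×21 − 183 = -57°; Δλ = -2.0739°.
Transverse Mercator on WGS84 with k₀ = 0.9996 gives E = 314289.487 m, N = 5957193.962 m.

E 314289 m, N 5957194 m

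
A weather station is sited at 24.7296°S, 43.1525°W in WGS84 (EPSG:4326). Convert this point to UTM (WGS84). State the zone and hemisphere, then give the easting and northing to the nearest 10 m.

Zone 23S: E 686860 m, N 7263730 m

Longitude -43.1525° lies in the 6° band [-48°, -42°), giving zone 23; latitude is south of the equator, so 23S.
Zone 23 central meridian λ₀ = 6×23 − 183 = -45°; Δλ = +1.8475°.
Transverse Mercator on WGS84 with k₀ = 0.9996 gives E = 686857.826 m, N = 7263732.139 m.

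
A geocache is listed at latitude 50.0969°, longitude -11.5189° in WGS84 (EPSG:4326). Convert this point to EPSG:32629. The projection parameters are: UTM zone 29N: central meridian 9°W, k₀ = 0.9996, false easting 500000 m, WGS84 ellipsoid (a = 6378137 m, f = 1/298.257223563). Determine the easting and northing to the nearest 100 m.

E 319900 m, N 5552400 m

Zone 29 central meridian λ₀ = 6×29 − 183 = -9°; Δλ = -2.5189°.
Transverse Mercator on WGS84 with k₀ = 0.9996 gives E = 319851.123 m, N = 5552443.274 m.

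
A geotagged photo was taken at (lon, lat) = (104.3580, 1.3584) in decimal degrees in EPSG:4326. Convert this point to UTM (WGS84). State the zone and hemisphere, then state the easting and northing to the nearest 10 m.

Zone 48N: E 428580 m, N 150150 m

Longitude 104.3580° lies in the 6° band [102°, 108°), giving zone 48; latitude is north of the equator, so 48N.
Zone 48 central meridian λ₀ = 6×48 − 183 = 105°; Δλ = -0.6420°.
Transverse Mercator on WGS84 with k₀ = 0.9996 gives E = 428579.913 m, N = 150153.783 m.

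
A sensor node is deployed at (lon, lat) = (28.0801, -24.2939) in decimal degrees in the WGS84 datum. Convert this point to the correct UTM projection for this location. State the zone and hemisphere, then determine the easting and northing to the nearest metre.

Zone 35S: E 609612 m, N 7312809 m

Longitude 28.0801° lies in the 6° band [24°, 30°), giving zone 35; latitude is south of the equator, so 35S.
Zone 35 central meridian λ₀ = 6×35 − 183 = 27°; Δλ = +1.0801°.
Transverse Mercator on WGS84 with k₀ = 0.9996 gives E = 609611.523 m, N = 7312808.923 m.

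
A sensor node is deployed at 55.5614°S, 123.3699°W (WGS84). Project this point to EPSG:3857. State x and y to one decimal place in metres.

x -13733474.4 m, y -7471593.7 m

Web Mercator is spherical with R = a = 6378137 m.
x = R·λ = 6378137 × -2.153210953 = -13733474.447 m.
y = R·ln tan(π/4 + φ/2) = 6378137 × -1.171438259 = -7471593.702 m.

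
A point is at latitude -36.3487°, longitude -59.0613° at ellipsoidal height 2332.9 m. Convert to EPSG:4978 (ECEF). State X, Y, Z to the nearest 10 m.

X 2645170 m, Y -4412990 m, Z -3760810 m

WGS84: a = 6378137 m, e² = 0.006694380; N(φ) = a/√(1−e²sin²φ) = 6385649.905 m.
X = (N+h)·cosφ·cosλ = 2645171.475 m; Y = (N+h)·cosφ·sinλ = -4412992.384 m; Z = (N(1−e²)+h)·sinφ = -3760807.897 m.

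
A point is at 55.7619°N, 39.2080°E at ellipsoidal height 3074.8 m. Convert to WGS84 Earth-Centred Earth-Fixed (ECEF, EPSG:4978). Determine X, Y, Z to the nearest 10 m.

X 2788340 m, Y 2274760 m, Z 5252110 m

WGS84: a = 6378137 m, e² = 0.006694380; N(φ) = a/√(1−e²sin²φ) = 6392777.989 m.
X = (N+h)·cosφ·cosλ = 2788335.158 m; Y = (N+h)·cosφ·sinλ = 2274759.031 m; Z = (N(1−e²)+h)·sinφ = 5252114.382 m.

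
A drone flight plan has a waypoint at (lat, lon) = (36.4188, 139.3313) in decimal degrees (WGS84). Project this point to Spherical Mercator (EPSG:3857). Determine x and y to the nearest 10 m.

x 15510290 m, y 4358400 m

Web Mercator is spherical with R = a = 6378137 m.
x = R·λ = 6378137 × 2.431789936 = 15510289.368 m.
y = R·ln tan(π/4 + φ/2) = 6378137 × 0.683334598 = 4358401.682 m.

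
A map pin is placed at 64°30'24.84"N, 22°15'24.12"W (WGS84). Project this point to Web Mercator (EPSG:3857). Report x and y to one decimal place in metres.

Web Mercator is spherical with R = a = 6378137 m.
x = R·λ = 6378137 × -0.388452696 = -2477604.511 m.
y = R·ln tan(π/4 + φ/2) = 6378137 × 1.486275583 = 9479669.291 m.

x -2477604.5 m, y 9479669.3 m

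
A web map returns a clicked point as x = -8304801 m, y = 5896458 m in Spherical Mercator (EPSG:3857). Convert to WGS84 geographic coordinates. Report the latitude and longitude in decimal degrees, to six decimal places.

R = 6378137 m. λ = x/R = -74.60329670°.
φ = 2·arctan(exp(y/R)) − 90° = 2·arctan(2.52056) − 90° = 46.71980229°.

lat 46.719802°, lon -74.603297°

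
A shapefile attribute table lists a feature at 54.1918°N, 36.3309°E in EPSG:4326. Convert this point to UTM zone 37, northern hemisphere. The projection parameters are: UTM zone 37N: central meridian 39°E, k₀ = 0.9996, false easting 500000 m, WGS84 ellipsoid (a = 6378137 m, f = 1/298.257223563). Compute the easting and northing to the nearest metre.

Zone 37 central meridian λ₀ = 6×37 − 183 = 39°; Δλ = -2.6691°.
Transverse Mercator on WGS84 with k₀ = 0.9996 gives E = 325866.786 m, N = 6008152.074 m.

E 325867 m, N 6008152 m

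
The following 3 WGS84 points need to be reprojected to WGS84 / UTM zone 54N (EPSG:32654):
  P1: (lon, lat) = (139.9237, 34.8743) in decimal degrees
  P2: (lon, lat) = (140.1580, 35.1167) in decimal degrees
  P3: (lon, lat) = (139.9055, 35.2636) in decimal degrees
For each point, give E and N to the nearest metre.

UTM zone 54N: λ₀ = 141°, k₀ = 0.9996.
P1 (34.8743°, 139.9237°) → (401633.867, 3859631.861) m.
P2 (35.1167°, 140.1580°) → (423274.410, 3886309.093) m.
P3 (35.2636°, 139.9055°) → (400444.378, 3902824.963) m.

P1: E 401634 m, N 3859632 m; P2: E 423274 m, N 3886309 m; P3: E 400444 m, N 3902825 m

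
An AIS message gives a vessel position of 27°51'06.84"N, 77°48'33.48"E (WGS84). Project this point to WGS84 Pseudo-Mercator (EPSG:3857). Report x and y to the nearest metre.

Web Mercator is spherical with R = a = 6378137 m.
x = R·λ = 6378137 × 1.358028474 = 8661691.655 m.
y = R·ln tan(π/4 + φ/2) = 6378137 × 0.506466789 = 3230314.567 m.

x 8661692 m, y 3230315 m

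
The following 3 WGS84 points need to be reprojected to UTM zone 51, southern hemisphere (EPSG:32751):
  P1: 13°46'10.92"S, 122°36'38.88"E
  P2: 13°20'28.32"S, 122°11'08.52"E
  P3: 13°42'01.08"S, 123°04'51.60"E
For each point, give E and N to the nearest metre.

P1: E 457928 m, N 8477709 m; P2: E 411816 m, N 8524987 m; P3: E 508758 m, N 8485417 m

UTM zone 51S: λ₀ = 123°, k₀ = 0.9996.
P1 (-13.7697°, 122.6108°) → (457928.182, 8477709.478) m.
P2 (-13.3412°, 122.1857°) → (411815.716, 8524987.150) m.
P3 (-13.7003°, 123.0810°) → (508758.473, 8485417.153) m.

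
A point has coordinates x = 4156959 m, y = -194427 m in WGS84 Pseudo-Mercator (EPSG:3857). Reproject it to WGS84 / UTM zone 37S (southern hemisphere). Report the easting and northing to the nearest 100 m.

Web Mercator inverse (R = 6378137 m) → φ = -1.74629703°, λ = 37.34259805°.
UTM 37S forward: E = 315631.902 m, N = 9806899.830 m.

E 315600 m, N 9806900 m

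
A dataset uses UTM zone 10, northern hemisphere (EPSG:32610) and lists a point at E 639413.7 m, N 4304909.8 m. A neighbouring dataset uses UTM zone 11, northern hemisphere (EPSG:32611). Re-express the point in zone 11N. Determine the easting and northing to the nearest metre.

E 118918 m, N 4312862 m

UTM 10N → geographic: φ = 38.88200010°, λ = -121.39270024°.
UTM 11N (λ₀ = -117°) forward: E = 118917.634 m, N = 4312862.026 m.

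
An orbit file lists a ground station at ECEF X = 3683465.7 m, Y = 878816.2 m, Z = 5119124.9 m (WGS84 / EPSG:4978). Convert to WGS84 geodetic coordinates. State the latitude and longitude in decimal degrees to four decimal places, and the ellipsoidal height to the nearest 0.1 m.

λ = atan2(Y, X) = 13.41899970°; p = √(X²+Y²) = 3786850.6 m.
Bowring's method on WGS84 (a = 6378137 m, b = 6356752.314 m) gives φ = 53.69170015°, h = 3257.677 m.

lat 53.6917°, lon 13.4190°, h 3257.7 m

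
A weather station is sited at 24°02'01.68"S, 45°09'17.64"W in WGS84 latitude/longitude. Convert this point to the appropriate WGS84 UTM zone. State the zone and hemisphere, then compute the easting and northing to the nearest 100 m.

Zone 23S: E 484200 m, N 7342000 m

Longitude -45.1549° lies in the 6° band [-48°, -42°), giving zone 23; latitude is south of the equator, so 23S.
Zone 23 central meridian λ₀ = 6×23 − 183 = -45°; Δλ = -0.1549°.
Transverse Mercator on WGS84 with k₀ = 0.9996 gives E = 484249.059 m, N = 7342022.651 m.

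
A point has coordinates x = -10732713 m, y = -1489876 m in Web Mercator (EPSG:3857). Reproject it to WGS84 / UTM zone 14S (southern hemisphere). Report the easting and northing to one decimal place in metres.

E 780259.3 m, N 8532249.9 m

Web Mercator inverse (R = 6378137 m) → φ = -13.26370436°, λ = -96.41360128°.
UTM 14S forward: E = 780259.265 m, N = 8532249.877 m.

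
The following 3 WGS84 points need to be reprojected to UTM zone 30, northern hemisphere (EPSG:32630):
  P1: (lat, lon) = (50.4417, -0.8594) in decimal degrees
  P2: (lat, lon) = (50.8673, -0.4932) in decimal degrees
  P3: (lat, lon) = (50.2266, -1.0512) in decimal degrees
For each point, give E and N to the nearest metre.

P1: E 651994 m, N 5589932 m; P2: E 676391 m, N 5638062 m; P3: E 639002 m, N 5565643 m

UTM zone 30N: λ₀ = -3°, k₀ = 0.9996.
P1 (50.4417°, -0.8594°) → (651993.785, 5589932.291) m.
P2 (50.8673°, -0.4932°) → (676391.023, 5638062.335) m.
P3 (50.2266°, -1.0512°) → (639002.406, 5565642.822) m.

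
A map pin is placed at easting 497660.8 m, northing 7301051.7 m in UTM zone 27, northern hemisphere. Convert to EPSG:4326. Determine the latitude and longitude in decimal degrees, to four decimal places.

Zone 27N: λ₀ = -21°, k₀ = 0.9996, false easting 500000 m.
Meridian distance M = (N − FN)/k₀ = 7303973.3 m.
Inverse transverse Mercator on WGS84 gives φ = 65.83080004°, λ = -21.05120049°.

lat 65.8308°, lon -21.0512°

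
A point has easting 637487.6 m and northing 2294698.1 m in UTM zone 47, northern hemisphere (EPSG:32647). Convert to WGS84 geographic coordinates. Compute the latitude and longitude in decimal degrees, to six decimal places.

lat 20.746900°, lon 100.320600°

Zone 47N: λ₀ = 99°, k₀ = 0.9996, false easting 500000 m.
Meridian distance M = (N − FN)/k₀ = 2295616.3 m.
Inverse transverse Mercator on WGS84 gives φ = 20.74689971°, λ = 100.32059992°.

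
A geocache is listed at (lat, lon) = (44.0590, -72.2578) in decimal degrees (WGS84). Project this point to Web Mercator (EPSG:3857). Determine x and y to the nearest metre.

Web Mercator is spherical with R = a = 6378137 m.
x = R·λ = 6378137 × -1.261136520 = -8043701.502 m.
y = R·ln tan(π/4 + φ/2) = 6378137 × 0.858334826 = 5474577.114 m.

x -8043702 m, y 5474577 m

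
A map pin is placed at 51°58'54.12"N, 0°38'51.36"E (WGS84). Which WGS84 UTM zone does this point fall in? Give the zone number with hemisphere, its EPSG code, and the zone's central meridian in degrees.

Zone 31N (EPSG:32631), central meridian 3°

UTM zone = ⌊(λ + 180)/6⌋ + 1; 0.6476° ∈ [0°, 6°) → zone 31.
Hemisphere: N (φ ≥ 0).
Central meridian λ₀ = 6×31 − 183 = 3°.
EPSG code: 32631.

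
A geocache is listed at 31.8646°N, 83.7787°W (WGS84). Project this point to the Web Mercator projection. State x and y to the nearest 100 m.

x -9326200 m, y 3745600 m

Web Mercator is spherical with R = a = 6378137 m.
x = R·λ = 6378137 × -1.462214158 = -9326202.223 m.
y = R·ln tan(π/4 + φ/2) = 6378137 × 0.587248340 = 3745550.366 m.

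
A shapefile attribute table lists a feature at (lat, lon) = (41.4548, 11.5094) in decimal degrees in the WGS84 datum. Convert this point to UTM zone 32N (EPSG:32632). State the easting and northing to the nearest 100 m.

E 709600 m, N 4592300 m

Zone 32 central meridian λ₀ = 6×32 − 183 = 9°; Δλ = +2.5094°.
Transverse Mercator on WGS84 with k₀ = 0.9996 gives E = 709595.435 m, N = 4592285.833 m.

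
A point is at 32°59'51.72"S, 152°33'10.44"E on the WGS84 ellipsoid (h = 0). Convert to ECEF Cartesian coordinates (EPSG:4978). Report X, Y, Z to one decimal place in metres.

WGS84: a = 6378137 m, e² = 0.006694380; N(φ) = a/√(1−e²sin²φ) = 6384478.403 m.
X = (N+h)·cosφ·cosλ = -4751881.137 m; Y = (N+h)·cosφ·sinλ = 2468099.194 m; Z = (N(1−e²)+h)·sinφ = -3453744.710 m.

X -4751881.1 m, Y 2468099.2 m, Z -3453744.7 m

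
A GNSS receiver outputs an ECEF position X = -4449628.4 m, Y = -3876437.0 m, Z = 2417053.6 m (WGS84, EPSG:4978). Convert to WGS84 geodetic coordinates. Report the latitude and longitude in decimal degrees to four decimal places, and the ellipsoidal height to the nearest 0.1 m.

lat 22.4081°, lon -138.9382°, h 2103.2 m

λ = atan2(Y, X) = -138.93820022°; p = √(X²+Y²) = 5901352.1 m.
Bowring's method on WGS84 (a = 6378137 m, b = 6356752.314 m) gives φ = 22.40810027°, h = 2103.191 m.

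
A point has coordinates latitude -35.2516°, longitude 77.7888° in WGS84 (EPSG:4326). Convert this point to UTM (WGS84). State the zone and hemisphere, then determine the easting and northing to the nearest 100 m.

Longitude 77.7888° lies in the 6° band [72°, 78°), giving zone 43; latitude is south of the equator, so 43S.
Zone 43 central meridian λ₀ = 6×43 − 183 = 75°; Δλ = +2.7888°.
Transverse Mercator on WGS84 with k₀ = 0.9996 gives E = 753734.915 m, N = 6095489.136 m.

Zone 43S: E 753700 m, N 6095500 m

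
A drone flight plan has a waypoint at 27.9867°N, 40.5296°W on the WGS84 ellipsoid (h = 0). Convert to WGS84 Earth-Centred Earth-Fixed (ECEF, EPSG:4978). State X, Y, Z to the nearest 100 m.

X 4284100 m, Y -3662800 m, Z 2975200 m

WGS84: a = 6378137 m, e² = 0.006694380; N(φ) = a/√(1−e²sin²φ) = 6382843.456 m.
X = (N+h)·cosφ·cosλ = 4284069.403 m; Y = (N+h)·cosφ·sinλ = -3662770.293 m; Z = (N(1−e²)+h)·sinφ = 2975203.823 m.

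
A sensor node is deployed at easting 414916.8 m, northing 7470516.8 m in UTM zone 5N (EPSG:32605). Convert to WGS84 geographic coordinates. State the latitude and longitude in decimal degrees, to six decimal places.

Zone 5N: λ₀ = -153°, k₀ = 0.9996, false easting 500000 m.
Meridian distance M = (N − FN)/k₀ = 7473506.2 m.
Inverse transverse Mercator on WGS84 gives φ = 67.33889998°, λ = -154.97919977°.

lat 67.338900°, lon -154.979200°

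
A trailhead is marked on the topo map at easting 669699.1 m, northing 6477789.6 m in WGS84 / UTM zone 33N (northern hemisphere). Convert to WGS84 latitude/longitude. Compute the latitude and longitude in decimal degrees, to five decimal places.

Zone 33N: λ₀ = 15°, k₀ = 0.9996, false easting 500000 m.
Meridian distance M = (N − FN)/k₀ = 6480381.8 m.
Inverse transverse Mercator on WGS84 gives φ = 58.40790028°, λ = 17.90460065°.

lat 58.40790°, lon 17.90460°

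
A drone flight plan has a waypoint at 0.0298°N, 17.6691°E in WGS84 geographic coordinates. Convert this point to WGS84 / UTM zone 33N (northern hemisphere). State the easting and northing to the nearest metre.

Zone 33 central meridian λ₀ = 6×33 − 183 = 15°; Δλ = +2.6691°.
Transverse Mercator on WGS84 with k₀ = 0.9996 gives E = 797112.170 m, N = 3297.397 m.

E 797112 m, N 3297 m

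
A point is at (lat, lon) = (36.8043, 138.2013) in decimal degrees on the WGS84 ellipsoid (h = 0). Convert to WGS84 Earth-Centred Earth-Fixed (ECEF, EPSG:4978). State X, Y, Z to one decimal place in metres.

WGS84: a = 6378137 m, e² = 0.006694380; N(φ) = a/√(1−e²sin²φ) = 6385812.959 m.
X = (N+h)·cosφ·cosλ = -3811721.210 m; Y = (N+h)·cosφ·sinλ = 3407916.477 m; Z = (N(1−e²)+h)·sinφ = 3800026.134 m.

X -3811721.2 m, Y 3407916.5 m, Z 3800026.1 m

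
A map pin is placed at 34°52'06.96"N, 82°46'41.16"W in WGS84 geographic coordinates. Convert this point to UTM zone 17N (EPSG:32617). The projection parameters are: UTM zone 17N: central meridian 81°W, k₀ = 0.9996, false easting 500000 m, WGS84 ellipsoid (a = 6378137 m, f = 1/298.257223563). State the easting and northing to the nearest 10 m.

E 337480 m, N 3859910 m

Zone 17 central meridian λ₀ = 6×17 − 183 = -81°; Δλ = -1.7781°.
Transverse Mercator on WGS84 with k₀ = 0.9996 gives E = 337477.369 m, N = 3859913.462 m.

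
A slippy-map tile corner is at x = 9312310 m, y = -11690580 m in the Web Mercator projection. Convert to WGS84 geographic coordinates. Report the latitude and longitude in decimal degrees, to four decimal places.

R = 6378137 m. λ = x/R = 83.65390403°.
φ = 2·arctan(exp(y/R)) − 90° = 2·arctan(0.15995) − 90° = -71.82539949°.

lat -71.8254°, lon 83.6539°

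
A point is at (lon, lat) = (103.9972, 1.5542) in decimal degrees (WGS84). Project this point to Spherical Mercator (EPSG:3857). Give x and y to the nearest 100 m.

x 11576900 m, y 173000 m

Web Mercator is spherical with R = a = 6378137 m.
x = R·λ = 6378137 × 1.815093553 = 11576915.348 m.
y = R·ln tan(π/4 + φ/2) = 6378137 × 0.027129234 = 173033.974 m.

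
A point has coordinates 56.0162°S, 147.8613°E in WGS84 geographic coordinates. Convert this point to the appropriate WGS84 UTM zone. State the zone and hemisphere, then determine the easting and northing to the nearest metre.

Longitude 147.8613° lies in the 6° band [144°, 150°), giving zone 55; latitude is south of the equator, so 55S.
Zone 55 central meridian λ₀ = 6×55 − 183 = 147°; Δλ = +0.8613°.
Transverse Mercator on WGS84 with k₀ = 0.9996 gives E = 553694.169 m, N = 3791782.738 m.

Zone 55S: E 553694 m, N 3791783 m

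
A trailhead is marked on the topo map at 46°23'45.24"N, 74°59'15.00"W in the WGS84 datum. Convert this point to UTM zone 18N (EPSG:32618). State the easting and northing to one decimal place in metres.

Zone 18 central meridian λ₀ = 6×18 − 183 = -75°; Δλ = +0.0125°.
Transverse Mercator on WGS84 with k₀ = 0.9996 gives E = 500960.978 m, N = 5138036.303 m.

E 500961.0 m, N 5138036.3 m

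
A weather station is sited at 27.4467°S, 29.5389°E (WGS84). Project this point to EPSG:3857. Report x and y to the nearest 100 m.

Web Mercator is spherical with R = a = 6378137 m.
x = R·λ = 6378137 × 0.515551062 = 3288255.307 m.
y = R·ln tan(π/4 + φ/2) = 6378137 × -0.498482978 = -3179392.724 m.

x 3288300 m, y -3179400 m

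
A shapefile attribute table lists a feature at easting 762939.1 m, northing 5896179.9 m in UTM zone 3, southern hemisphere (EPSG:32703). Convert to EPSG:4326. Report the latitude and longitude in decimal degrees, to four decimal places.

Zone 3S: λ₀ = -165°, k₀ = 0.9996, false easting 500000 m, false northing 10000000 m.
Meridian distance M = (N − FN)/k₀ = -4105462.3 m.
Inverse transverse Mercator on WGS84 gives φ = -37.04379956°, λ = -162.04349948°.

lat -37.0438°, lon -162.0435°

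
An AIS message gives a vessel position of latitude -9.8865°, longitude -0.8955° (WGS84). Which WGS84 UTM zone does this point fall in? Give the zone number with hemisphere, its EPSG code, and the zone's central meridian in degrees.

Zone 30S (EPSG:32730), central meridian -3°

UTM zone = ⌊(λ + 180)/6⌋ + 1; -0.8955° ∈ [-6°, 0°) → zone 30.
Hemisphere: S (φ < 0).
Central meridian λ₀ = 6×30 − 183 = -3°.
EPSG code: 32730.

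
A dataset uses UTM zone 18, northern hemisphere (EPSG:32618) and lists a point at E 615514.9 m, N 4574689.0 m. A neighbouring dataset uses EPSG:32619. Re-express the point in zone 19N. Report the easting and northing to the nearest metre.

E 113263 m, N 4584076 m

UTM 18N → geographic: φ = 41.31540001°, λ = -73.61990030°.
UTM 19N (λ₀ = -69°) forward: E = 113263.086 m, N = 4584076.131 m.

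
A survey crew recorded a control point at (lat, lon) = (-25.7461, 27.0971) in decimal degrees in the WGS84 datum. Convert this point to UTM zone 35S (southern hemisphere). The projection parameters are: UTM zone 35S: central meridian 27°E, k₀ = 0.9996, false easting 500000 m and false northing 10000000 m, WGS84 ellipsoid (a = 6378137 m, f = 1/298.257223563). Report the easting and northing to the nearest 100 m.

Zone 35 central meridian λ₀ = 6×35 − 183 = 27°; Δλ = +0.0971°.
Transverse Mercator on WGS84 with k₀ = 0.9996 gives E = 509738.338 m, N = 7152429.904 m.

E 509700 m, N 7152400 m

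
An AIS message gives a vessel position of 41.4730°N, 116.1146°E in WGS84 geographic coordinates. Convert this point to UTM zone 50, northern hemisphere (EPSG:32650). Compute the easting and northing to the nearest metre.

Zone 50 central meridian λ₀ = 6×50 − 183 = 117°; Δλ = -0.8854°.
Transverse Mercator on WGS84 with k₀ = 0.9996 gives E = 426071.011 m, N = 4591645.027 m.

E 426071 m, N 4591645 m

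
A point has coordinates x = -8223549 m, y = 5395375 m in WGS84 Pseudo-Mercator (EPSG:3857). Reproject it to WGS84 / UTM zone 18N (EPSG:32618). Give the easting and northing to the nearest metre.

Web Mercator inverse (R = 6378137 m) → φ = 43.54550288°, λ = -73.87339756°.
UTM 18N forward: E = 591011.297 m, N = 4822011.340 m.

E 591011 m, N 4822011 m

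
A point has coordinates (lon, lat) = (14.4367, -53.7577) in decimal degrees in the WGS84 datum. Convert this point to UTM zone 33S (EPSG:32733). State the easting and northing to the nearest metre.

Zone 33 central meridian λ₀ = 6×33 − 183 = 15°; Δλ = -0.5633°.
Transverse Mercator on WGS84 with k₀ = 0.9996 gives E = 462862.034 m, N = 4043288.964 m.

E 462862 m, N 4043289 m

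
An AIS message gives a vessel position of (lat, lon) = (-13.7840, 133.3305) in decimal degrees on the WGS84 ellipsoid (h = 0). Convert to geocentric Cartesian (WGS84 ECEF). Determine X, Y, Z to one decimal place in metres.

X -4251476.1 m, Y 4506747.8 m, Z -1509783.0 m

WGS84: a = 6378137 m, e² = 0.006694380; N(φ) = a/√(1−e²sin²φ) = 6379349.296 m.
X = (N+h)·cosφ·cosλ = -4251476.063 m; Y = (N+h)·cosφ·sinλ = 4506747.821 m; Z = (N(1−e²)+h)·sinφ = -1509782.980 m.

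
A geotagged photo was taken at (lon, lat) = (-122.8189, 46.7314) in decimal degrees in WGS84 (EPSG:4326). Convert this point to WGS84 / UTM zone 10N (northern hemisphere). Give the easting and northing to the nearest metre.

E 513837 m, N 5175332 m

Zone 10 central meridian λ₀ = 6×10 − 183 = -123°; Δλ = +0.1811°.
Transverse Mercator on WGS84 with k₀ = 0.9996 gives E = 513837.077 m, N = 5175332.193 m.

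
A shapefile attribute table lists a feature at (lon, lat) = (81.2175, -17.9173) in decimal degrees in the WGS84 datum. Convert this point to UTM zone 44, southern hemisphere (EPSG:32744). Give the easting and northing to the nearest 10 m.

E 523040 m, N 8018950 m

Zone 44 central meridian λ₀ = 6×44 − 183 = 81°; Δλ = +0.2175°.
Transverse Mercator on WGS84 with k₀ = 0.9996 gives E = 523035.874 m, N = 8018950.575 m.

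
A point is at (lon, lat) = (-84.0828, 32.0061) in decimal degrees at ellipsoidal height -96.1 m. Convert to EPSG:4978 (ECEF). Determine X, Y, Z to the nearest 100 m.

X 558100 m, Y -5384800 m, Z 3361000 m

WGS84: a = 6378137 m, e² = 0.006694380; N(φ) = a/√(1−e²sin²φ) = 6384142.576 m.
X = (N+h)·cosφ·cosλ = 558096.070 m; Y = (N+h)·cosφ·sinλ = -5384774.032 m; Z = (N(1−e²)+h)·sinφ = 3360954.109 m.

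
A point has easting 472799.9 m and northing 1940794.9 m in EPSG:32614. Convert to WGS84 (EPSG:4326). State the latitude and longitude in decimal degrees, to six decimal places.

lat 17.553400°, lon -99.256300°

Zone 14N: λ₀ = -99°, k₀ = 0.9996, false easting 500000 m.
Meridian distance M = (N − FN)/k₀ = 1941571.5 m.
Inverse transverse Mercator on WGS84 gives φ = 17.55339973°, λ = -99.25629959°.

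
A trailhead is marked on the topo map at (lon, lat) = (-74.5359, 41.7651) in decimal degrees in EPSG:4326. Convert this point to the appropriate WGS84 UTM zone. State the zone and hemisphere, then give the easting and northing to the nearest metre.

Zone 18N: E 538577 m, N 4623800 m

Longitude -74.5359° lies in the 6° band [-78°, -72°), giving zone 18; latitude is north of the equator, so 18N.
Zone 18 central meridian λ₀ = 6×18 − 183 = -75°; Δλ = +0.4641°.
Transverse Mercator on WGS84 with k₀ = 0.9996 gives E = 538576.739 m, N = 4623800.150 m.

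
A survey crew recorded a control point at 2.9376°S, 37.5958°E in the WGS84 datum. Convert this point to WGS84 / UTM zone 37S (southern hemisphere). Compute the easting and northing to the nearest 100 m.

E 343900 m, N 9675200 m

Zone 37 central meridian λ₀ = 6×37 − 183 = 39°; Δλ = -1.4042°.
Transverse Mercator on WGS84 with k₀ = 0.9996 gives E = 343936.003 m, N = 9675206.059 m.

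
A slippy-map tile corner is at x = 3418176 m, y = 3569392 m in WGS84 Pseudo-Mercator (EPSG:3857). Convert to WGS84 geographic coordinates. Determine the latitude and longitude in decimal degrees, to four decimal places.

R = 6378137 m. λ = x/R = 30.70599745°.
φ = 2·arctan(exp(y/R)) − 90° = 2·arctan(1.75002) − 90° = 30.51090173°.

lat 30.5109°, lon 30.7060°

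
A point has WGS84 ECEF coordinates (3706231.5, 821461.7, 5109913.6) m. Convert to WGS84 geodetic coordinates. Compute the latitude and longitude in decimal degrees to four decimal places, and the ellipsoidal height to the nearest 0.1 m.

λ = atan2(Y, X) = 12.49719968°; p = √(X²+Y²) = 3796175.9 m.
Bowring's method on WGS84 (a = 6378137 m, b = 6356752.314 m) gives φ = 53.57520037°, h = 1369.777 m.

lat 53.5752°, lon 12.4972°, h 1369.8 m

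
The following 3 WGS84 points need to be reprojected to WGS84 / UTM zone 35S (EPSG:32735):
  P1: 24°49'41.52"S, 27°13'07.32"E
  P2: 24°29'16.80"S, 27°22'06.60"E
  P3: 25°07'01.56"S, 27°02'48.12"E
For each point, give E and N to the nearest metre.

P1: E 522100 m, N 7254057 m; P2: E 537338 m, N 7291694 m; P3: E 504708 m, N 7222085 m

UTM zone 35S: λ₀ = 27°, k₀ = 0.9996.
P1 (-24.8282°, 27.2187°) → (522099.577, 7254057.492) m.
P2 (-24.4880°, 27.3685°) → (537338.011, 7291693.573) m.
P3 (-25.1171°, 27.0467°) → (504708.008, 7222085.020) m.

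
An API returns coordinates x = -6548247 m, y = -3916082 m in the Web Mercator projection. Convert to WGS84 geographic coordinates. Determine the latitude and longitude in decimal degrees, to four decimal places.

R = 6378137 m. λ = x/R = -58.82390364°.
φ = 2·arctan(exp(y/R)) − 90° = 2·arctan(0.54119) − 90° = -33.15640079°.

lat -33.1564°, lon -58.8239°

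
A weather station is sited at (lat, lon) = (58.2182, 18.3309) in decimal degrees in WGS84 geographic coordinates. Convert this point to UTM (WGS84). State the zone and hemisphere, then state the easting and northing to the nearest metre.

Zone 34N: E 343218 m, N 6456109 m

Longitude 18.3309° lies in the 6° band [18°, 24°), giving zone 34; latitude is north of the equator, so 34N.
Zone 34 central meridian λ₀ = 6×34 − 183 = 21°; Δλ = -2.6691°.
Transverse Mercator on WGS84 with k₀ = 0.9996 gives E = 343217.718 m, N = 6456108.600 m.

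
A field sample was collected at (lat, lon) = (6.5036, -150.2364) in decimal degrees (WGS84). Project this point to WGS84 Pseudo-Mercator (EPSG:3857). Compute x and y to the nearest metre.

x -16724240 m, y 725537 m

Web Mercator is spherical with R = a = 6378137 m.
x = R·λ = 6378137 × -2.622119836 = -16724239.547 m.
y = R·ln tan(π/4 + φ/2) = 6378137 × 0.113753770 = 725537.129 m.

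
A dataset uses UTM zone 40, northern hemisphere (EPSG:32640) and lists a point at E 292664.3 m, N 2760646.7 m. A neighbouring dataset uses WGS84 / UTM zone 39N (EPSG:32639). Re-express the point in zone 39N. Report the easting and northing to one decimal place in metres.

UTM 40N → geographic: φ = 24.94699981°, λ = 54.94649988°.
UTM 39N (λ₀ = 51°) forward: E = 898615.264 m, N = 2764875.540 m.

E 898615.3 m, N 2764875.5 m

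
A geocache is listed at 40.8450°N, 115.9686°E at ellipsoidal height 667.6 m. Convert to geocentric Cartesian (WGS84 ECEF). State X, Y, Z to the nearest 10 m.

X -2115990 m, Y 4344470 m, Z 4149850 m

WGS84: a = 6378137 m, e² = 0.006694380; N(φ) = a/√(1−e²sin²φ) = 6387288.314 m.
X = (N+h)·cosφ·cosλ = -2115991.546 m; Y = (N+h)·cosφ·sinλ = 4344466.824 m; Z = (N(1−e²)+h)·sinφ = 4149853.653 m.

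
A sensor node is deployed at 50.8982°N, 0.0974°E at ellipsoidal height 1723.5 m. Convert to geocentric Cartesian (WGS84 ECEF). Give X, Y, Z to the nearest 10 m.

WGS84: a = 6378137 m, e² = 0.006694380; N(φ) = a/√(1−e²sin²φ) = 6391032.642 m.
X = (N+h)·cosφ·cosλ = 4031906.671 m; Y = (N+h)·cosφ·sinλ = 6854.049 m; Z = (N(1−e²)+h)·sinφ = 4927747.249 m.

X 4031910 m, Y 6850 m, Z 4927750 m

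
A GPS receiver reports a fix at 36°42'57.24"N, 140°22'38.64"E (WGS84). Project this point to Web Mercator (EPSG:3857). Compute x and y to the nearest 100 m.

x 15626700 m, y 4399600 m

Web Mercator is spherical with R = a = 6378137 m.
x = R·λ = 6378137 × 2.450047825 = 15626740.687 m.
y = R·ln tan(π/4 + φ/2) = 6378137 × 0.689790851 = 4399580.548 m.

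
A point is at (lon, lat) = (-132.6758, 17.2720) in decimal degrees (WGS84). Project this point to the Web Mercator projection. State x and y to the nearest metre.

Web Mercator is spherical with R = a = 6378137 m.
x = R·λ = 6378137 × -2.315629548 = -14769402.497 m.
y = R·ln tan(π/4 + φ/2) = 6378137 × 0.306125528 = 1952510.557 m.

x -14769402 m, y 1952511 m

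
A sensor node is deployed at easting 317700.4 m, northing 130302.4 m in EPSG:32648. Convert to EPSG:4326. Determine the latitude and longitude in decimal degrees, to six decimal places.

Zone 48N: λ₀ = 105°, k₀ = 0.9996, false easting 500000 m.
Meridian distance M = (N − FN)/k₀ = 130354.5 m.
Inverse transverse Mercator on WGS84 gives φ = 1.17839995°, λ = 103.36159993°.

lat 1.178400°, lon 103.361600°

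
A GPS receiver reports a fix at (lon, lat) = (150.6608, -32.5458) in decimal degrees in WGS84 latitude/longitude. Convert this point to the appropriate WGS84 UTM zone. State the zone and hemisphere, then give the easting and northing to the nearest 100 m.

Zone 56S: E 280300 m, N 6396700 m

Longitude 150.6608° lies in the 6° band [150°, 156°), giving zone 56; latitude is south of the equator, so 56S.
Zone 56 central meridian λ₀ = 6×56 − 183 = 153°; Δλ = -2.3392°.
Transverse Mercator on WGS84 with k₀ = 0.9996 gives E = 280343.035 m, N = 6396650.821 m.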